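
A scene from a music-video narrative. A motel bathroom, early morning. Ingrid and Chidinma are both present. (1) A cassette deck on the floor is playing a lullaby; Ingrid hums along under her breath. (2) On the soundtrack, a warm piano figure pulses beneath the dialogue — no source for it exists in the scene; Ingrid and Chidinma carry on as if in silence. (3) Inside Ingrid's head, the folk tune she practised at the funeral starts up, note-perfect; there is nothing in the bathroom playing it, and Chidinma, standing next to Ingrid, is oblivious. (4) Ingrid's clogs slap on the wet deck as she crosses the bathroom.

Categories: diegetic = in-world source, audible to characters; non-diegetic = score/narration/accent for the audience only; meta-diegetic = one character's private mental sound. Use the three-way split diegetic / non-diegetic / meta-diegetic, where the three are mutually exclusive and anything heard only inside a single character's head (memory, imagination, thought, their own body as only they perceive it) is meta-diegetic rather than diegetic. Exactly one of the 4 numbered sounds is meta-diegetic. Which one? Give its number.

(1) is diegetic: source music from a cassette deck, which exists in the story world.
Sound (2): nothing in the bathroom produces it and the characters don't hear it — pure soundtrack, so non-diegetic.
Sound (3): the music is a memory playing inside Ingrid's mind alone; no real-world source, Chidinma can't hear it, so meta-diegetic.
(4) Ingrid's footsteps are produced in the story world → diegetic.
Only (3) is meta-diegetic.

3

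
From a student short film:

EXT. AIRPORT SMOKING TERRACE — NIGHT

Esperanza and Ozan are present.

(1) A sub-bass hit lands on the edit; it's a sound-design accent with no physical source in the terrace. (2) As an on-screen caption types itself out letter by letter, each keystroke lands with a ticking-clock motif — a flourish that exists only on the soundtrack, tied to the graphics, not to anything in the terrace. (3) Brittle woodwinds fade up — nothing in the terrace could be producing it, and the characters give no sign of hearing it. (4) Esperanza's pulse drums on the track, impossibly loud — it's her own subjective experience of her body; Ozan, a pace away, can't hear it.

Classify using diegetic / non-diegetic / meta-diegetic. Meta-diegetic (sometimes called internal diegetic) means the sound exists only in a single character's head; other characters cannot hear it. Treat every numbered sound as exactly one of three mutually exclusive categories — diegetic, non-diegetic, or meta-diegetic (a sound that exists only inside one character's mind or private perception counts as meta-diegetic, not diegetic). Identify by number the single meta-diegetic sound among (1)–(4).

(1) is non-diegetic: an editorial stinger — it belongs to the cut, not the story world.
(2) is non-diegetic: it accompanies on-screen graphics, not anything inside the story world.
(3) score with no on-screen or off-screen source; it exists for the audience alone → non-diegetic.
Sound (4): it's Esperanza's internal bodily sensation rendered as sound; only Esperanza 'hears' it, so meta-diegetic.
Only (4) is meta-diegetic.

4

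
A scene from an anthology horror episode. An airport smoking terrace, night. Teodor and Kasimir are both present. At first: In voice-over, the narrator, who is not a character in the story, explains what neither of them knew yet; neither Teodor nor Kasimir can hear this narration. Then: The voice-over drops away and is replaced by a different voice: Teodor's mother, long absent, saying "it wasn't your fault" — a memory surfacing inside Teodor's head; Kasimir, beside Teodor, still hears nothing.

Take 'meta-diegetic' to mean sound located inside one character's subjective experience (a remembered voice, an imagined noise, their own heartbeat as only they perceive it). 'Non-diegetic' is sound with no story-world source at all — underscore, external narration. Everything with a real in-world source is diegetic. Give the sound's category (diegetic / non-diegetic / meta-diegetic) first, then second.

non-diegetic, meta-diegetic

First: the external narrator addresses only the audience — outside the story world → non-diegetic.
Second: the replacement voice is a memory inside Teodor's mind specifically → meta-diegetic.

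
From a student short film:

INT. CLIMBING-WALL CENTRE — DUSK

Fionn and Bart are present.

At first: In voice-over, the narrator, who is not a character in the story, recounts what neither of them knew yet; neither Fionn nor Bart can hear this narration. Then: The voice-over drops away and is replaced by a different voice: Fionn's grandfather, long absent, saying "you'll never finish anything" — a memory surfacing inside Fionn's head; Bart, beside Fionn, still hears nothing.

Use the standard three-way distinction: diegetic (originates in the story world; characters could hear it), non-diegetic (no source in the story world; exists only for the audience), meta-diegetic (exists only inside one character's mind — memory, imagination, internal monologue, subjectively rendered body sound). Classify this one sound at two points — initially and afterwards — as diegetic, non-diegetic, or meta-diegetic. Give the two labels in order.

Initially: the external narrator addresses only the audience — outside the story world → non-diegetic.
Afterwards: the replacement voice is a memory inside Fionn's mind specifically → meta-diegetic.

non-diegetic, meta-diegetic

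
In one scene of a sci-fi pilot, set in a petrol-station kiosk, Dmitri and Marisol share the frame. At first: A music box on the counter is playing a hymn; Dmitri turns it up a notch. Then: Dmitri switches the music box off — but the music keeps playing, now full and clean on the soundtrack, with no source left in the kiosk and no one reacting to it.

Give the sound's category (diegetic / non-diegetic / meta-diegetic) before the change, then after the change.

Before the change: a music box is a real in-scene source and Dmitri reacts to it → diegetic.
After the change: there is no longer any in-world source and no one can hear it — it has become underscore → non-diegetic.

diegetic, non-diegetic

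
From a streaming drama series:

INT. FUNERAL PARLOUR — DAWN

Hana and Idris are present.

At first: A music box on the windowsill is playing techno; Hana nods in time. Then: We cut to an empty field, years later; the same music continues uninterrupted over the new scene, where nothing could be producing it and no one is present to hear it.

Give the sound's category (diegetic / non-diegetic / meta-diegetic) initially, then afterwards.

diegetic, non-diegetic

Initially: a music box is a real in-scene source and Hana reacts to it → diegetic.
Afterwards: there is no longer any in-world source and no one can hear it — it has become underscore → non-diegetic.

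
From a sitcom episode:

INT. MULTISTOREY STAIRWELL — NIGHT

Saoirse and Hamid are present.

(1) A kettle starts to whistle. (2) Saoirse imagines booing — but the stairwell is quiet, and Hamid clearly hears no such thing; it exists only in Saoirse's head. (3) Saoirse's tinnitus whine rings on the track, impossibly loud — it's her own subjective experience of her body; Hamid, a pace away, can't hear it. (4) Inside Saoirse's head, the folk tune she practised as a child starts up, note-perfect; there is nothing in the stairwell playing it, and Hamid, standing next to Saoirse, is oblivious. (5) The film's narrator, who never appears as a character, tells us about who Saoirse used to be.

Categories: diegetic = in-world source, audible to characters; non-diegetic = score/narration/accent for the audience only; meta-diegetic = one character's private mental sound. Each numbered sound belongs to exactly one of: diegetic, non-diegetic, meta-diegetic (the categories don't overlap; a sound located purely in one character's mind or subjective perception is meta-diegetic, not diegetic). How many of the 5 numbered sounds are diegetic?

1

(1) the sound comes from a kettle physically present in the location → diegetic.
(2) the sound is imagined by Saoirse; nothing in the story world is producing it and Hamid can't hear it → meta-diegetic.
(3) is meta-diegetic: it's Saoirse's internal bodily sensation rendered as sound; only Saoirse 'hears' it.
(4) it lives in Saoirse's subjectivity, not in the stairwell → meta-diegetic.
(5) commentary laid over the scene from outside the fiction → non-diegetic.
Diegetic: (1) — that's 1.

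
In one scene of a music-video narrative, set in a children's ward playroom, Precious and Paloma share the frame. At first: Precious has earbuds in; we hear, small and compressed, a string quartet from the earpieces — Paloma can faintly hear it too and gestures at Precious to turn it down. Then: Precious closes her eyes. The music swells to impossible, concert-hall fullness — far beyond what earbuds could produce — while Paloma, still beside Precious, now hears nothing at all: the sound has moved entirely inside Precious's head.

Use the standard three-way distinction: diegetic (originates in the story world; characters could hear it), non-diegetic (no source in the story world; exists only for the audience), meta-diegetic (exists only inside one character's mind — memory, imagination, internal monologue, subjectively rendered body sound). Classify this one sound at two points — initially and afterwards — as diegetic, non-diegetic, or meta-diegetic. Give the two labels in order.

diegetic, meta-diegetic

Initially: the earbuds are a physical source both characters can hear → diegetic.
Afterwards: the music now exists only as Precious's subjective experience; Paloma can no longer hear it → meta-diegetic.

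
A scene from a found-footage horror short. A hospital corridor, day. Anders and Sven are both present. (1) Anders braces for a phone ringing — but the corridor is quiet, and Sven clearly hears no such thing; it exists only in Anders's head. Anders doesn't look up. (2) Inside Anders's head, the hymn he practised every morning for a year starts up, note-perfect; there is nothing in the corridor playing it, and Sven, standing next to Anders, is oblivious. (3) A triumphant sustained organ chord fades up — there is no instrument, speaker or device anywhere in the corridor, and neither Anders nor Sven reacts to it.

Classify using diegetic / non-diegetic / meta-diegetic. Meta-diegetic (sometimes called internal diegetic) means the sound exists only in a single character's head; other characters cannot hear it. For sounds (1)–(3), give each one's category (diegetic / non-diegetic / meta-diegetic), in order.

(1) Anders alone 'hears' it — an imagined sound, not present in the space → meta-diegetic.
(2) is meta-diegetic: the music is a memory playing inside Anders's mind alone; no real-world source, Sven can't hear it.
(3) is non-diegetic: it has no source in the story world and no character can hear it — it's underscore.

meta-diegetic, meta-diegetic, non-diegetic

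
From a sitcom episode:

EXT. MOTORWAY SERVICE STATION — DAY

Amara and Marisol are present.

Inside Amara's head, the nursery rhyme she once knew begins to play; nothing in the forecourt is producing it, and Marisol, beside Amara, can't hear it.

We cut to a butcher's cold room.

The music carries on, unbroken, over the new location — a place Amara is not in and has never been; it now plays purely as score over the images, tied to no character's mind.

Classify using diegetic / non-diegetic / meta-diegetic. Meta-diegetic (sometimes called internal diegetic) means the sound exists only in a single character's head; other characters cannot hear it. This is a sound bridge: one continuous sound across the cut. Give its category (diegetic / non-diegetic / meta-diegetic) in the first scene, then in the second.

Scene one: the music exists only inside Amara's mind; Marisol can't hear it → meta-diegetic.
Scene two: it's detached from Amara entirely and plays over unrelated images with no in-world source — conventional underscore → non-diegetic.

meta-diegetic, non-diegetic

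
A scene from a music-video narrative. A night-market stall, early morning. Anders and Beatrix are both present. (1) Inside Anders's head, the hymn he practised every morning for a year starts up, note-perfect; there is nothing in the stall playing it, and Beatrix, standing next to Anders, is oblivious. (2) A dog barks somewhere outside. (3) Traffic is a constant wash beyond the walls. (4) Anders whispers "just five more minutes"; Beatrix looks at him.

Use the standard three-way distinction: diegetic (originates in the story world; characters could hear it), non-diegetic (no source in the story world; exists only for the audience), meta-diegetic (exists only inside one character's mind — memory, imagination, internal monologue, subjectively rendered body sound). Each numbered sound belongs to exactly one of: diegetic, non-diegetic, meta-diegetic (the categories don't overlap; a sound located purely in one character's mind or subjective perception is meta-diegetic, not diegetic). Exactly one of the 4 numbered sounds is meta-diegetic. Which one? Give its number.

1

Sound (1): the music is a memory playing inside Anders's mind alone; no real-world source, Beatrix can't hear it, so meta-diegetic.
(2) a dog is a real object/event in the scene's world → diegetic.
(3) ambient/room sound belonging to the story's physical space → diegetic.
(4) on-screen dialogue — Anders speaks and Beatrix is there to hear → diegetic.
Only (1) is meta-diegetic.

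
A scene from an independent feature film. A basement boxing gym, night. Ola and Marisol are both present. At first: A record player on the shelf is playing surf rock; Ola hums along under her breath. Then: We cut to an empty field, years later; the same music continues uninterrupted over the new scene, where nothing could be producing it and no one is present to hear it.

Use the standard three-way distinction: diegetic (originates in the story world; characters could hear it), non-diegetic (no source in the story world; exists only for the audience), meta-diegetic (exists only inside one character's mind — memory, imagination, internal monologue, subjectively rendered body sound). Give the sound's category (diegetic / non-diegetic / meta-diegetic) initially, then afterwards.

diegetic, non-diegetic

Initially: a record player is a real in-scene source and Ola reacts to it → diegetic.
Afterwards: there is no longer any in-world source and no one can hear it — it has become underscore → non-diegetic.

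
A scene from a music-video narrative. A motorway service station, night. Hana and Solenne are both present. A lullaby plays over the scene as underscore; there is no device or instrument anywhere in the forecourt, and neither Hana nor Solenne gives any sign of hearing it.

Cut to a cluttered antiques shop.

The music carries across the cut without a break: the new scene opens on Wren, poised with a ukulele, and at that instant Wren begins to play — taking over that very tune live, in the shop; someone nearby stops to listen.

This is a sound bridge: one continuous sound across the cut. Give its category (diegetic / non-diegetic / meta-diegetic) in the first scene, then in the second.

non-diegetic, diegetic

Scene one: there's no in-world source anywhere and no character hears it — underscore for the audience only → non-diegetic.
Scene two: from the moment Wren starts playing, the tune is being performed on a ukulele inside the story world and another character hears it → diegetic.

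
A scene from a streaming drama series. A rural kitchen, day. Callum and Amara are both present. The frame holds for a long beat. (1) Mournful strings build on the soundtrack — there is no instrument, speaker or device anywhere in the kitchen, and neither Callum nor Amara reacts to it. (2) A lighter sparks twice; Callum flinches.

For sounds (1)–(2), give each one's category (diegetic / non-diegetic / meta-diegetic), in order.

(1) is non-diegetic: it has no source in the story world and no character can hear it — it's underscore.
Sound (2): a lighter is a real object/event in the scene's world, so diegetic.

non-diegetic, diegetic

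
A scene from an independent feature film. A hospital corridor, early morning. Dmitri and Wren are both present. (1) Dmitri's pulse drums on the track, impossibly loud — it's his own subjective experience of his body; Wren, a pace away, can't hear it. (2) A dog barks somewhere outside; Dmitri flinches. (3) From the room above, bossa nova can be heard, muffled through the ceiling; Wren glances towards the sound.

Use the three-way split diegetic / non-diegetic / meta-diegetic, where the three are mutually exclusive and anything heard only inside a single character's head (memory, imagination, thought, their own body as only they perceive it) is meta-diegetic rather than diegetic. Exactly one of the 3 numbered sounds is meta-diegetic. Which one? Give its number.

1

Sound (1): point-of-audition from inside Dmitri's body; not a sound in the room, so meta-diegetic.
(2) is diegetic: a dog is a real object/event in the scene's world.
(3) is diegetic: off-screen diegetic: the source is out of frame but still in the story's space.
Only (1) is meta-diegetic.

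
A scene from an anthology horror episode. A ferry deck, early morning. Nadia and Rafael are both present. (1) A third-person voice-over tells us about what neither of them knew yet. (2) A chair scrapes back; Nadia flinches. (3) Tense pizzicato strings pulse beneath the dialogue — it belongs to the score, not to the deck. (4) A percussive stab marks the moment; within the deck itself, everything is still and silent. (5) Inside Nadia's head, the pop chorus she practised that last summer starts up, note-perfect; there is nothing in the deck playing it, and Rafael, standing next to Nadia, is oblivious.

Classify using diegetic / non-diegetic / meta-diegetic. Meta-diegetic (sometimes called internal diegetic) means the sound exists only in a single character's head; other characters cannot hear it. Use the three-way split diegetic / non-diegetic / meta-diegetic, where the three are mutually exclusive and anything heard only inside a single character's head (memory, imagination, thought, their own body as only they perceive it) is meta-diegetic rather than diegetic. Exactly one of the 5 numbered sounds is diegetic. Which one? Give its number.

2

(1) is non-diegetic: external voice-over — not a character, not heard by anyone in the scene.
(2) an in-world source (a chair); characters could hear it → diegetic.
(3) it has no source in the story world and no character can hear it — it's underscore → non-diegetic.
(4) is non-diegetic: it's a sound-design accent with no in-world source; no one in the scene can hear it.
(5) is meta-diegetic: remembered music, private to Nadia — Rafael is oblivious because it isn't in the room.
Only (2) is diegetic.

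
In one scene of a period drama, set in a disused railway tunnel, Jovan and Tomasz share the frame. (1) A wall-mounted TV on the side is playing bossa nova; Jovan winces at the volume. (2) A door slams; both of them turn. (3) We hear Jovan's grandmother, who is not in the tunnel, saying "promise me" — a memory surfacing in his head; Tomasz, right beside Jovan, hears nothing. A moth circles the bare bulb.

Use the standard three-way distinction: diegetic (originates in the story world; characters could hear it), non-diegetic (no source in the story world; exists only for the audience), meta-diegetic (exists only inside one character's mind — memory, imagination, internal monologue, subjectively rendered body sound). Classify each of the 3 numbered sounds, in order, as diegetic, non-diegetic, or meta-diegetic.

Sound (1): the music comes from an on-screen device that Jovan responds to, so diegetic.
Sound (2): the sound comes from a door physically present in the location, so diegetic.
(3) is meta-diegetic: it's Jovan's recollection rendered as sound; the other character can't hear it.

diegetic, diegetic, meta-diegetic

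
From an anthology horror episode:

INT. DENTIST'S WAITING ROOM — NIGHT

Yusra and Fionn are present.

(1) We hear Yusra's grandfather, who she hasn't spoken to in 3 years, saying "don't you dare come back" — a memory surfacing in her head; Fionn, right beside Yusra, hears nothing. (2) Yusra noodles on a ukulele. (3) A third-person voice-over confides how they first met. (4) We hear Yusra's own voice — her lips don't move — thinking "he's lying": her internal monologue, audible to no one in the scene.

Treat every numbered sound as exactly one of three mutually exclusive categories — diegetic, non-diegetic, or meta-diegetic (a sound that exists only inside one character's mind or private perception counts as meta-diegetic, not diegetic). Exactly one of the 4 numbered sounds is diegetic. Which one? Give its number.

2

(1) is meta-diegetic: it's Yusra's recollection rendered as sound; the other character can't hear it.
(2) the instrument and the performer are both in the scene → diegetic.
(3) the narrator exists outside the story world, addressing only the audience → non-diegetic.
(4) is meta-diegetic: Yusra's thought-voice: a private mental sound no other character can hear.
Only (2) is diegetic.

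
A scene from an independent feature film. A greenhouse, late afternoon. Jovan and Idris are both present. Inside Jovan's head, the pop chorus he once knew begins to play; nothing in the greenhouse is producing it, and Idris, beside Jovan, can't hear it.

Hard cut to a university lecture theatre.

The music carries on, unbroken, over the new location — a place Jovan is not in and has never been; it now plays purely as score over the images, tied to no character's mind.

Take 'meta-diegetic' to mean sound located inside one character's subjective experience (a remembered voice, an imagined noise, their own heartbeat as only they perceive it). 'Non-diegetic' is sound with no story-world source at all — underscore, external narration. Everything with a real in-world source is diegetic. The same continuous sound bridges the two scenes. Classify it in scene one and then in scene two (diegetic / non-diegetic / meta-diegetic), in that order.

Scene one: the music exists only inside Jovan's mind; Idris can't hear it → meta-diegetic.
Scene two: it's detached from Jovan entirely and plays over unrelated images with no in-world source — conventional underscore → non-diegetic.

meta-diegetic, non-diegetic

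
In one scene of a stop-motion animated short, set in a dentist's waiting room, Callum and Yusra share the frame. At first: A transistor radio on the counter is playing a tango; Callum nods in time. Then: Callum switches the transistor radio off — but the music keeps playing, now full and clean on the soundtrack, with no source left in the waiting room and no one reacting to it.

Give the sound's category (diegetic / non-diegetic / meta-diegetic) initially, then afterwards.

Initially: a transistor radio is a real in-scene source and Callum reacts to it → diegetic.
Afterwards: there is no longer any in-world source and no one can hear it — it has become underscore → non-diegetic.

diegetic, non-diegetic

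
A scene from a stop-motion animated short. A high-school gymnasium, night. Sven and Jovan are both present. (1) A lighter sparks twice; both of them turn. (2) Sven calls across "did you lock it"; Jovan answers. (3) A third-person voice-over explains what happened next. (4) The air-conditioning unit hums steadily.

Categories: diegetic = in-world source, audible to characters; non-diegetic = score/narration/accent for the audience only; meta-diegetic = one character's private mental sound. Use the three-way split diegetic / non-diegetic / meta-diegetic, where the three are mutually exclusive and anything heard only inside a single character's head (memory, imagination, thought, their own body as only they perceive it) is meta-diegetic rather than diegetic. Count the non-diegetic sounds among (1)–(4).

1

(1) is diegetic: an in-world source (a lighter); characters could hear it.
Sound (2): on-screen dialogue — Sven speaks and Jovan is there to hear, so diegetic.
Sound (3): commentary laid over the scene from outside the fiction, so non-diegetic.
(4) is diegetic: it's the actual ambient sound of the location.
So 1 of the 4 is non-diegetic: (3).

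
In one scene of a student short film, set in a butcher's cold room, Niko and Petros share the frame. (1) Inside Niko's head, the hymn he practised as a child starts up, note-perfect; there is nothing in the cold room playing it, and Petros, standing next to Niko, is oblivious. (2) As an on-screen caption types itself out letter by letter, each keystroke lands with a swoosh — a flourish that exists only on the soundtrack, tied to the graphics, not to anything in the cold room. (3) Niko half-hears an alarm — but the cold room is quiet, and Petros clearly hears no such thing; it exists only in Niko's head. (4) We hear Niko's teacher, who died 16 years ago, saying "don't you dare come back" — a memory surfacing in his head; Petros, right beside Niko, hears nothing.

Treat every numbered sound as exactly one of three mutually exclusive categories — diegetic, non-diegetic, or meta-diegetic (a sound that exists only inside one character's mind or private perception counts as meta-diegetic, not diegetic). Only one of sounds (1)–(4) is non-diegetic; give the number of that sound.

2

(1) is meta-diegetic: the music is a memory playing inside Niko's mind alone; no real-world source, Petros can't hear it.
Sound (2): the caption isn't part of the story world, so neither is the sound tied to it, so non-diegetic.
(3) the sound is imagined by Niko; nothing in the story world is producing it and Petros can't hear it → meta-diegetic.
Sound (4): it's Niko's recollection rendered as sound; the other character can't hear it, so meta-diegetic.
Only (2) is non-diegetic.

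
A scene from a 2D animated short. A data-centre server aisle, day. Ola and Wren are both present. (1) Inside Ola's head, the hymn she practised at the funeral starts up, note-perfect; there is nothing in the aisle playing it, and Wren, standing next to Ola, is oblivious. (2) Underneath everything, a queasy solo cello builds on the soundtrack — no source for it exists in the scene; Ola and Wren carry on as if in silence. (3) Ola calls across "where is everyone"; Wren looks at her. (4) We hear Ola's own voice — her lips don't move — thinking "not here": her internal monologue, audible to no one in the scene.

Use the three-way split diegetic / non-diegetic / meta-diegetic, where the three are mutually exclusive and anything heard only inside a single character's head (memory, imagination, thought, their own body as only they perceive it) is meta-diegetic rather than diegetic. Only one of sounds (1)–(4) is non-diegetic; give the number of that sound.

2

(1) the music is a memory playing inside Ola's mind alone; no real-world source, Wren can't hear it → meta-diegetic.
Sound (2): it has no source in the story world and no character can hear it — it's underscore, so non-diegetic.
(3) Ola is a character speaking aloud in the scene → diegetic.
(4) is meta-diegetic: internal monologue — inside Ola's mind, not spoken into the scene.
Only (2) is non-diegetic.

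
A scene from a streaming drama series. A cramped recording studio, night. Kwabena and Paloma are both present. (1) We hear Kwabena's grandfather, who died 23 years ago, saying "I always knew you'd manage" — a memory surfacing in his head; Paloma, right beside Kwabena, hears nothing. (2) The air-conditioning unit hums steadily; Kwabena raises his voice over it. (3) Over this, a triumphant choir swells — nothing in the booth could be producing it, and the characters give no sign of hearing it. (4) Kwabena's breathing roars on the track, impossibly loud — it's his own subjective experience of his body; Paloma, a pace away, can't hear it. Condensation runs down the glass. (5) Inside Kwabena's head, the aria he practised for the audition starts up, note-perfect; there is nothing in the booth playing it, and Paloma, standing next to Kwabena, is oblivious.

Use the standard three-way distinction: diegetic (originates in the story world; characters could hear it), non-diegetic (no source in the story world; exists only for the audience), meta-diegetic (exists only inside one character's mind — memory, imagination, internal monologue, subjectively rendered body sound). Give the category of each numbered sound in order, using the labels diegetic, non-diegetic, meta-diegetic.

(1) is meta-diegetic: a remembered line, private to Kwabena — not present in the room, not audible to Paloma.
(2) is diegetic: ambient/room sound belonging to the story's physical space.
Sound (3): nothing in the booth produces it and the characters don't hear it — pure soundtrack, so non-diegetic.
Sound (4): it's Kwabena's internal bodily sensation rendered as sound; only Kwabena 'hears' it, so meta-diegetic.
(5) is meta-diegetic: the music is a memory playing inside Kwabena's mind alone; no real-world source, Paloma can't hear it.

meta-diegetic, diegetic, non-diegetic, meta-diegetic, meta-diegetic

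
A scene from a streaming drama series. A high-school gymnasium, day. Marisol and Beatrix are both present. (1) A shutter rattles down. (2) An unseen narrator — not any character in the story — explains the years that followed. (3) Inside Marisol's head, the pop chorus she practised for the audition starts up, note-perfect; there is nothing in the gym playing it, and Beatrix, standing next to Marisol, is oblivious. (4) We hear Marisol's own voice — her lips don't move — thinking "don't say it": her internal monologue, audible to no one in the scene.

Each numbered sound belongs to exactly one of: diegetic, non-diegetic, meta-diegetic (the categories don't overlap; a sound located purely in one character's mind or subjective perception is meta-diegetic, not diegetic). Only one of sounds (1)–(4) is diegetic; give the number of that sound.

1

(1) is diegetic: a shutter is a real object/event in the scene's world.
Sound (2): external voice-over — not a character, not heard by anyone in the scene, so non-diegetic.
(3) is meta-diegetic: remembered music, private to Marisol — Beatrix is oblivious because it isn't in the room.
Sound (4): internal monologue — inside Marisol's mind, not spoken into the scene, so meta-diegetic.
Only (1) is diegetic.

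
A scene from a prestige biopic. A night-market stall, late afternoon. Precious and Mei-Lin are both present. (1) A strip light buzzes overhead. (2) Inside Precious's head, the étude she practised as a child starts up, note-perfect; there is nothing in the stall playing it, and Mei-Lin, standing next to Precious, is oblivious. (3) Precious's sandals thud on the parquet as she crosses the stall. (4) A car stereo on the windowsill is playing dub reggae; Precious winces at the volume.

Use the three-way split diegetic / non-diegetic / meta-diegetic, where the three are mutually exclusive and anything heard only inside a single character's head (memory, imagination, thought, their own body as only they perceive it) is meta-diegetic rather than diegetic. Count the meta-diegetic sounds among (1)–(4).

Sound (1): it's the actual ambient sound of the location, so diegetic.
Sound (2): the music is a memory playing inside Precious's mind alone; no real-world source, Mei-Lin can't hear it, so meta-diegetic.
Sound (3): a character's body making contact with the set — an in-world sound, so diegetic.
Sound (4): the music comes from an on-screen device that Precious responds to, so diegetic.
Meta-diegetic: (2) — that's 1.

1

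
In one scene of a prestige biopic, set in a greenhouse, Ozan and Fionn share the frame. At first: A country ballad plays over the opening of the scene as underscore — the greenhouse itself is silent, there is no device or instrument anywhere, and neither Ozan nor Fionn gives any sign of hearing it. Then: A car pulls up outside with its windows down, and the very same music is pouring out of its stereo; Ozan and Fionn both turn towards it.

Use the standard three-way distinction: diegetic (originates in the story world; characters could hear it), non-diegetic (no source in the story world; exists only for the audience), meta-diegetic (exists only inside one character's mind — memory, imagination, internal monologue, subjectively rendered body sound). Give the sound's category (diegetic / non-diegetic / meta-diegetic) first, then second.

First: no in-world source exists and no character can hear it — underscore → non-diegetic.
Second: the car stereo is now a real source in the story world and the characters hear it → diegetic.

non-diegetic, diegetic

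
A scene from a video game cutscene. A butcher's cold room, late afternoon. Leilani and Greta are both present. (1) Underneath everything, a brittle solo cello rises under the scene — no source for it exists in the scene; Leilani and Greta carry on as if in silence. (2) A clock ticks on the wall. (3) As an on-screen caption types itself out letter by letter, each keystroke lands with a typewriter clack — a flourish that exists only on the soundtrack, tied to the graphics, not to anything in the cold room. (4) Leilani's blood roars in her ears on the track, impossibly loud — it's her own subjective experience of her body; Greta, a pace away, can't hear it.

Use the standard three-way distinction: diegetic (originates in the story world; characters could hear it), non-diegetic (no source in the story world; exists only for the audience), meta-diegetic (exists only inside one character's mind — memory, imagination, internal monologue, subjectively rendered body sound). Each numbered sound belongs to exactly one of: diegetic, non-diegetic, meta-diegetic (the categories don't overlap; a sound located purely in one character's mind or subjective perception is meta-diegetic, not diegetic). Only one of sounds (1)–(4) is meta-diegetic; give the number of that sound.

(1) it has no source in the story world and no character can hear it — it's underscore → non-diegetic.
(2) is diegetic: a clock is a real object/event in the scene's world.
(3) is non-diegetic: sound married to a title/caption — outside the diegesis by definition.
(4) a subjective body sound — Leilani's private perception, inaudible to Greta → meta-diegetic.
Only (4) is meta-diegetic.

4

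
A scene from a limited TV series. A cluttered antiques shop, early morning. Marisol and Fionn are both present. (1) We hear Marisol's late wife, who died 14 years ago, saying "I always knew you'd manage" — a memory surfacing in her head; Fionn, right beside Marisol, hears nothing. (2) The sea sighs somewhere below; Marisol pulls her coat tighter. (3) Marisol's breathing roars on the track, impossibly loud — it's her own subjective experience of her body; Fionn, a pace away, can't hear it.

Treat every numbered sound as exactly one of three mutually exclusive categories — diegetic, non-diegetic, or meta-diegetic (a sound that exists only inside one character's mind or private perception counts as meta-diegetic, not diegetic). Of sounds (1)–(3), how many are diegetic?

1

(1) is meta-diegetic: it's Marisol's recollection rendered as sound; the other character can't hear it.
(2) is diegetic: the sea is part of the location's real environment.
(3) is meta-diegetic: point-of-audition from inside Marisol's body; not a sound in the room.
So 1 of the 3 is diegetic: (2).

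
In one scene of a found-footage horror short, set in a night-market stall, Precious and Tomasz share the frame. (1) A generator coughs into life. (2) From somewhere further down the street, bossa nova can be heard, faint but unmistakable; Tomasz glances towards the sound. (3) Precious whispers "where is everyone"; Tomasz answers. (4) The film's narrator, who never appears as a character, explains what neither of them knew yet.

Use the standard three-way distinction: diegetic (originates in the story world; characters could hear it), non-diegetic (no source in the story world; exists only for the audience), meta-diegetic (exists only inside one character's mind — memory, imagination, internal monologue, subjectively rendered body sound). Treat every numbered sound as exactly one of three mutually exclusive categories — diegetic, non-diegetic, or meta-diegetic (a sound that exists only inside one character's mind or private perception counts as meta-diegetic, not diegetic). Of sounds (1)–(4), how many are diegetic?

3

Sound (1): the sound comes from a generator physically present in the location, so diegetic.
(2) is diegetic: the music has an off-screen but real-world source and a character hears it.
(3) Precious is a character speaking aloud in the scene → diegetic.
(4) is non-diegetic: external voice-over — not a character, not heard by anyone in the scene.
Diegetic: (1), (2), (3) — that's 3.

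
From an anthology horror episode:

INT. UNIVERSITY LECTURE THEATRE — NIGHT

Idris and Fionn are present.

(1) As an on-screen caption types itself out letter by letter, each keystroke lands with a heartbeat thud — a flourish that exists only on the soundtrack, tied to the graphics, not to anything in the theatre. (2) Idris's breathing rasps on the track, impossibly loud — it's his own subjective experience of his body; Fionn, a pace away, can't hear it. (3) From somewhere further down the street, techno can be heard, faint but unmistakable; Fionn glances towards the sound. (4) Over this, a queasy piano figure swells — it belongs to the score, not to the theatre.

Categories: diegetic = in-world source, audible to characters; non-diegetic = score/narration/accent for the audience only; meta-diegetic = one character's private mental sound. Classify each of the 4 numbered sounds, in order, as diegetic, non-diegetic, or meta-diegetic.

(1) is non-diegetic: sound married to a title/caption — outside the diegesis by definition.
(2) point-of-audition from inside Idris's body; not a sound in the room → meta-diegetic.
(3) is diegetic: off-screen diegetic: the source is out of frame but still in the story's space.
(4) nothing in the theatre produces it and the characters don't hear it — pure soundtrack → non-diegetic.

non-diegetic, meta-diegetic, diegetic, non-diegetic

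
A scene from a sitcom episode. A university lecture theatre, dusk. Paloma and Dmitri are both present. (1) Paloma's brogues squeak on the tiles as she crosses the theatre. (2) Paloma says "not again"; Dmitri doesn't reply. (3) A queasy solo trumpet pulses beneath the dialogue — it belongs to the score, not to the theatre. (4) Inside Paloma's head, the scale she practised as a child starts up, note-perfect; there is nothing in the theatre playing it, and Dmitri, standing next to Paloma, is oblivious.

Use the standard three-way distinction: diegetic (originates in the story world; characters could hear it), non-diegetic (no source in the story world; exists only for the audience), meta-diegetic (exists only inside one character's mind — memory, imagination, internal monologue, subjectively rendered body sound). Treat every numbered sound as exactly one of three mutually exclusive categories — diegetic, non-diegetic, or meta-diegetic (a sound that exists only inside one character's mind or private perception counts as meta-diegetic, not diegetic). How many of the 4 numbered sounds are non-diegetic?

(1) is diegetic: it's the physical sound of Paloma moving in the space.
(2) Paloma is a character speaking aloud in the scene → diegetic.
Sound (3): nothing in the theatre produces it and the characters don't hear it — pure soundtrack, so non-diegetic.
(4) the music is a memory playing inside Paloma's mind alone; no real-world source, Dmitri can't hear it → meta-diegetic.
So 1 of the 4 is non-diegetic: (3).

1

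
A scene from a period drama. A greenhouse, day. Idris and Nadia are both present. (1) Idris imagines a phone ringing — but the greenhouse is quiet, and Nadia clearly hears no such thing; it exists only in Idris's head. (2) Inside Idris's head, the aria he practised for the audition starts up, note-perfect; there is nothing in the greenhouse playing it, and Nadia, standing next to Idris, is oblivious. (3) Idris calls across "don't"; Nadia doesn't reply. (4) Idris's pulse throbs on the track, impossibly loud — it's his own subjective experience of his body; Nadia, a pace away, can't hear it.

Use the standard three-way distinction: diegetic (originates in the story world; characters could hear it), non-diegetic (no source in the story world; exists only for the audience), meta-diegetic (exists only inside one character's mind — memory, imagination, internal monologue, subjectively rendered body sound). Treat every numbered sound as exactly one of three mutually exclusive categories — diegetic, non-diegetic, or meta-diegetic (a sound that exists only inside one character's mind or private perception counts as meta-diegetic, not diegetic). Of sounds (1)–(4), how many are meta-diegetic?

Sound (1): the sound is imagined by Idris; nothing in the story world is producing it and Nadia can't hear it, so meta-diegetic.
Sound (2): remembered music, private to Idris — Nadia is oblivious because it isn't in the room, so meta-diegetic.
(3) Idris is a character speaking aloud in the scene → diegetic.
Sound (4): point-of-audition from inside Idris's body; not a sound in the room, so meta-diegetic.
So 3 of the 4 are meta-diegetic: (1), (2), (4).

3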